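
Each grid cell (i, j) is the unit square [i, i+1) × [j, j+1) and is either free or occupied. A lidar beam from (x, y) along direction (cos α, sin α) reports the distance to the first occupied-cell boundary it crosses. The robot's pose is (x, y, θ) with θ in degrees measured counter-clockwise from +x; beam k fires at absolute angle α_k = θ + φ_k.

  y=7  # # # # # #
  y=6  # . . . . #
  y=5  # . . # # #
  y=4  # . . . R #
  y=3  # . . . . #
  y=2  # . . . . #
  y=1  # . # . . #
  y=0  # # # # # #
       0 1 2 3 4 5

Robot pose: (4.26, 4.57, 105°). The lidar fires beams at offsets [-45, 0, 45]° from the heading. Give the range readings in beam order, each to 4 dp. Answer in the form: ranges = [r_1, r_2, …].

beam 1: φ=-45°, α=60°
  dir = (cos 60°, sin 60°) = (0.5000, 0.8660); from cell (4,4)
  next x-line at t=1.4800, next y-line at t=0.4965; Δt_x=2.0000, Δt_y=1.1547
    y: enter (4,5) at t=0.4965 ← occupied
  → r_1 = 0.4965
beam 2: φ=0°, α=105°
  dir = (cos 105°, sin 105°) = (-0.2588, 0.9659); from cell (4,4)
  next x-line at t=1.0046, next y-line at t=0.4452; Δt_x=3.8637, Δt_y=1.0353
    y: enter (4,5) at t=0.4452 ← occupied
  → r_2 = 0.4452
beam 3: φ=45°, α=150°
  dir = (cos 150°, sin 150°) = (-0.8660, 0.5000); from cell (4,4)
  next x-line at t=0.3002, next y-line at t=0.8600; Δt_x=1.1547, Δt_y=2.0000
    x: enter (3,4) at t=0.3002
    y: enter (3,5) at t=0.8600 ← occupied
  → r_3 = 0.8600

ranges = [0.4965, 0.4452, 0.8600]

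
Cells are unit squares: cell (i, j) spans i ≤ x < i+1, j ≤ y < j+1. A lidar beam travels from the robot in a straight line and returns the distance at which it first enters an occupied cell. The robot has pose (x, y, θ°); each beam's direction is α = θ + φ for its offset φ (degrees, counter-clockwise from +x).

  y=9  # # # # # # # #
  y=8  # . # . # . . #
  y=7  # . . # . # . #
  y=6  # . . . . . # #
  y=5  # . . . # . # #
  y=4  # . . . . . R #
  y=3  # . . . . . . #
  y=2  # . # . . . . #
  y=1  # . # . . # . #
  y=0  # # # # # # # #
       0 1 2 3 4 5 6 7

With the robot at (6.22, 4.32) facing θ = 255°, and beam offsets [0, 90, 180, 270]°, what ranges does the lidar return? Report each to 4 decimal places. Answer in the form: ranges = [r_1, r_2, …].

beam 1: φ=0°, α=255°
  dir = (cos 255°, sin 255°) = (-0.2588, -0.9659); from cell (6,4)
  next x-line at t=0.8500, next y-line at t=0.3313; Δt_x=3.8637, Δt_y=1.0353
    y: enter (6,3) at t=0.3313
    x: enter (5,3) at t=0.8500
    y: enter (5,2) at t=1.3666
    y: enter (5,1) at t=2.4018 ← occupied
  → r_1 = 2.4018
beam 2: φ=90°, α=345°
  dir = (cos 345°, sin 345°) = (0.9659, -0.2588); from cell (6,4)
  next x-line at t=0.8075, next y-line at t=1.2364; Δt_x=1.0353, Δt_y=3.8637
    x: enter (7,4) at t=0.8075 ← occupied
  → r_2 = 0.8075
beam 3: φ=180°, α=75°
  dir = (cos 75°, sin 75°) = (0.2588, 0.9659); from cell (6,4)
  next x-line at t=3.0137, next y-line at t=0.7040; Δt_x=3.8637, Δt_y=1.0353
    y: enter (6,5) at t=0.7040 ← occupied
  → r_3 = 0.7040
beam 4: φ=270°, α=165°
  dir = (cos 165°, sin 165°) = (-0.9659, 0.2588); from cell (6,4)
  next x-line at t=0.2278, next y-line at t=2.6273; Δt_x=1.0353, Δt_y=3.8637
    x: enter (5,4) at t=0.2278
    x: enter (4,4) at t=1.2630
    x: enter (3,4) at t=2.2983
    y: enter (3,5) at t=2.6273
    x: enter (2,5) at t=3.3336
    x: enter (1,5) at t=4.3689
    x: enter (0,5) at t=5.4041 ← occupied
  → r_4 = 5.4041

ranges = [2.4018, 0.8075, 0.7040, 5.4041]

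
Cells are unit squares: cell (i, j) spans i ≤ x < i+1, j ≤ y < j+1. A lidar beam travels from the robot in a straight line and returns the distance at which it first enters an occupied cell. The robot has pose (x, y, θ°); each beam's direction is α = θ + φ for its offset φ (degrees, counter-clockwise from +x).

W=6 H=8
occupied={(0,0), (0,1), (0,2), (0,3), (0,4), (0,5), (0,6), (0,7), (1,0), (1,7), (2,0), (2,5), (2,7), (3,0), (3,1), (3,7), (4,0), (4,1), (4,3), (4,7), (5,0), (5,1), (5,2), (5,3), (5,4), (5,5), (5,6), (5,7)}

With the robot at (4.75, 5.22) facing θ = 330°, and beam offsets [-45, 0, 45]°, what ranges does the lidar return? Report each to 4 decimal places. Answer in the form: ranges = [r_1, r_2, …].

beam 1: φ=-45°, α=285°
  direction (0.2588, -0.9659); cell (4,5); t to first gridline: x 0.9659, y 0.2278 (then +3.8637 / +1.0353)
    (4,4) via y @ 0.2278
    (5,4) via x @ 0.9659  # hit
  → r_1 = 0.9659
beam 2: φ=0°, α=330°
  direction (0.8660, -0.5000); cell (4,5); t to first gridline: x 0.2887, y 0.4400 (then +1.1547 / +2.0000)
    (5,5) via x @ 0.2887  # hit
  → r_2 = 0.2887
beam 3: φ=45°, α=15°
  direction (0.9659, 0.2588); cell (4,5); t to first gridline: x 0.2588, y 3.0137 (then +1.0353 / +3.8637)
    (5,5) via x @ 0.2588  # hit
  → r_3 = 0.2588

ranges = [0.9659, 0.2887, 0.2588]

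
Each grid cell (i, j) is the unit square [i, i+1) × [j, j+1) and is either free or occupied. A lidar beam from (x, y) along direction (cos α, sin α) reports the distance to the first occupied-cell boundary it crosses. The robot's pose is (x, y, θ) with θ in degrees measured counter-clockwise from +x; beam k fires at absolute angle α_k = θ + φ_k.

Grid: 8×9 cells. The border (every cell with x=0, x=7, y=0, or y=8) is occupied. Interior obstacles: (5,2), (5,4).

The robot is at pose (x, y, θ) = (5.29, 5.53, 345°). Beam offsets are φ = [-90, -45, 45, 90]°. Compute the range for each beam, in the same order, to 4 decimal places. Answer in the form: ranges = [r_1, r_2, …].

ranges = [0.5487, 0.6120, 1.9745, 2.5571]

beam 1: φ=-90°, α=255°
  cosα=-0.2588 sinα=-0.9659 | (5,5) | tMaxX 1.1205 tMaxY 0.5487 | tΔX 3.8637 tΔY 1.0353
    t=0.5487 [y] (5,4) — stop
  → r_1 = 0.5487
beam 2: φ=-45°, α=300°
  cosα=0.5000 sinα=-0.8660 | (5,5) | tMaxX 1.4200 tMaxY 0.6120 | tΔX 2.0000 tΔY 1.1547
    t=0.6120 [y] (5,4) — stop
  → r_2 = 0.6120
beam 3: φ=45°, α=30°
  cosα=0.8660 sinα=0.5000 | (5,5) | tMaxX 0.8198 tMaxY 0.9400 | tΔX 1.1547 tΔY 2.0000
    t=0.8198 [x] (6,5)
    t=0.9400 [y] (6,6)
    t=1.9745 [x] (7,6) — stop
  → r_3 = 1.9745
beam 4: φ=90°, α=75°
  cosα=0.2588 sinα=0.9659 | (5,5) | tMaxX 2.7432 tMaxY 0.4866 | tΔX 3.8637 tΔY 1.0353
    t=0.4866 [y] (5,6)
    t=1.5219 [y] (5,7)
    t=2.5571 [y] (5,8) — stop
  → r_4 = 2.5571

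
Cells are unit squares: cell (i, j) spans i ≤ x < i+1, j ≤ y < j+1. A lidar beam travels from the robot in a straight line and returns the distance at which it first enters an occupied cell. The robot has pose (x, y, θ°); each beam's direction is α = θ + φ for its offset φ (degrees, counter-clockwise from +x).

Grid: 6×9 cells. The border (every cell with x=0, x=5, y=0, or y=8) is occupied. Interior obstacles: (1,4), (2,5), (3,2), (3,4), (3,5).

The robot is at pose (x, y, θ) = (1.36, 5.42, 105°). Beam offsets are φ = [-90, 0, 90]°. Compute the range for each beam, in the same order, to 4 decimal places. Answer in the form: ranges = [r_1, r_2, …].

beam 1: φ=-90°, α=15°
  dir = (cos 15°, sin 15°) = (0.9659, 0.2588); from cell (1,5)
  next x-line at t=0.6626, next y-line at t=2.2409; Δt_x=1.0353, Δt_y=3.8637
    x: enter (2,5) at t=0.6626 ← occupied
  → r_1 = 0.6626
beam 2: φ=0°, α=105°
  dir = (cos 105°, sin 105°) = (-0.2588, 0.9659); from cell (1,5)
  next x-line at t=1.3909, next y-line at t=0.6005; Δt_x=3.8637, Δt_y=1.0353
    y: enter (1,6) at t=0.6005
    x: enter (0,6) at t=1.3909 ← occupied
  → r_2 = 1.3909
beam 3: φ=90°, α=195°
  dir = (cos 195°, sin 195°) = (-0.9659, -0.2588); from cell (1,5)
  next x-line at t=0.3727, next y-line at t=1.6228; Δt_x=1.0353, Δt_y=3.8637
    x: enter (0,5) at t=0.3727 ← occupied
  → r_3 = 0.3727

ranges = [0.6626, 1.3909, 0.3727]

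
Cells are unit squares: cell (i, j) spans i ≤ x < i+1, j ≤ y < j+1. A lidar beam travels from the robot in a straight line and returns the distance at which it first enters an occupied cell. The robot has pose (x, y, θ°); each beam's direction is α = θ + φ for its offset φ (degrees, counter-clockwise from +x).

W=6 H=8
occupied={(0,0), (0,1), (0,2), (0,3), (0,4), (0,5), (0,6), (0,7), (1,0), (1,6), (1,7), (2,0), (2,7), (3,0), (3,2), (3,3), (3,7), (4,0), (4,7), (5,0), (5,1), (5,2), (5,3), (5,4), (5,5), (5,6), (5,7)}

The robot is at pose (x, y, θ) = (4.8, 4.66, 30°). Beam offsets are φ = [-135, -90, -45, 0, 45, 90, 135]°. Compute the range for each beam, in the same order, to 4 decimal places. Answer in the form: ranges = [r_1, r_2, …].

ranges = [3.7891, 0.4000, 0.2071, 0.2309, 0.7727, 2.7020, 3.9340]

beam 1: φ=-135°, α=255°
  direction (-0.2588, -0.9659); cell (4,4); t to first gridline: x 3.0910, y 0.6833 (then +3.8637 / +1.0353)
    (4,3) via y @ 0.6833
    (4,2) via y @ 1.7186
    (4,1) via y @ 2.7538
    (3,1) via x @ 3.0910
    (3,0) via y @ 3.7891  # hit
  → r_1 = 3.7891
beam 2: φ=-90°, α=300°
  direction (0.5000, -0.8660); cell (4,4); t to first gridline: x 0.4000, y 0.7621 (then +2.0000 / +1.1547)
    (5,4) via x @ 0.4000  # hit
  → r_2 = 0.4000
beam 3: φ=-45°, α=345°
  direction (0.9659, -0.2588); cell (4,4); t to first gridline: x 0.2071, y 2.5500 (then +1.0353 / +3.8637)
    (5,4) via x @ 0.2071  # hit
  → r_3 = 0.2071
beam 4: φ=0°, α=30°
  direction (0.8660, 0.5000); cell (4,4); t to first gridline: x 0.2309, y 0.6800 (then +1.1547 / +2.0000)
    (5,4) via x @ 0.2309  # hit
  → r_4 = 0.2309
beam 5: φ=45°, α=75°
  direction (0.2588, 0.9659); cell (4,4); t to first gridline: x 0.7727, y 0.3520 (then +3.8637 / +1.0353)
    (4,5) via y @ 0.3520
    (5,5) via x @ 0.7727  # hit
  → r_5 = 0.7727
beam 6: φ=90°, α=120°
  direction (-0.5000, 0.8660); cell (4,4); t to first gridline: x 1.6000, y 0.3926 (then +2.0000 / +1.1547)
    (4,5) via y @ 0.3926
    (4,6) via y @ 1.5473
    (3,6) via x @ 1.6000
    (3,7) via y @ 2.7020  # hit
  → r_6 = 2.7020
beam 7: φ=135°, α=165°
  direction (-0.9659, 0.2588); cell (4,4); t to first gridline: x 0.8282, y 1.3137 (then +1.0353 / +3.8637)
    (3,4) via x @ 0.8282
    (3,5) via y @ 1.3137
    (2,5) via x @ 1.8635
    (1,5) via x @ 2.8988
    (0,5) via x @ 3.9340  # hit
  → r_7 = 3.9340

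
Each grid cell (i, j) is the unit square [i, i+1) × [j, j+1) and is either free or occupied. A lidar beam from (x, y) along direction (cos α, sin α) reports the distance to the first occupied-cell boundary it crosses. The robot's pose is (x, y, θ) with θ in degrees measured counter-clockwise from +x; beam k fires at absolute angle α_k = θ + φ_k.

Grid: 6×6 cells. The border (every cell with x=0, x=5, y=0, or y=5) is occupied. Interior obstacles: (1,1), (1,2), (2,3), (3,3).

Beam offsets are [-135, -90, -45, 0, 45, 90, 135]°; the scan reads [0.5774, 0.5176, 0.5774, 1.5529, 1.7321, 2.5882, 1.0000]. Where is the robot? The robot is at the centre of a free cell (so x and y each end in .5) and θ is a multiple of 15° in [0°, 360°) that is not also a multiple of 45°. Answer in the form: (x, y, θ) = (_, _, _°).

(x, y, θ) = (2.5, 2.5, 255°)

The pose lattice has 12·16 = 192 candidates. Test each by forward raycasting.
  (1.5, 4.5, 285°): beam 3 = 1.0000 ≠ 0.5774 ✗
  (2.5, 2.5, 210°): beam 1 = 0.5176 ≠ 0.5774 ✗
  (4.5, 3.5, 60°): beam 1 = 1.9319 ≠ 0.5774 ✗
  …
  (2.5, 2.5, 255°): r_1=0.5774, r_2=0.5176, r_3=0.5774, r_4=1.5529, r_5=1.7321, r_6=2.5882, r_7=1.0000 — all match ✓
No second candidate reproduces the full scan.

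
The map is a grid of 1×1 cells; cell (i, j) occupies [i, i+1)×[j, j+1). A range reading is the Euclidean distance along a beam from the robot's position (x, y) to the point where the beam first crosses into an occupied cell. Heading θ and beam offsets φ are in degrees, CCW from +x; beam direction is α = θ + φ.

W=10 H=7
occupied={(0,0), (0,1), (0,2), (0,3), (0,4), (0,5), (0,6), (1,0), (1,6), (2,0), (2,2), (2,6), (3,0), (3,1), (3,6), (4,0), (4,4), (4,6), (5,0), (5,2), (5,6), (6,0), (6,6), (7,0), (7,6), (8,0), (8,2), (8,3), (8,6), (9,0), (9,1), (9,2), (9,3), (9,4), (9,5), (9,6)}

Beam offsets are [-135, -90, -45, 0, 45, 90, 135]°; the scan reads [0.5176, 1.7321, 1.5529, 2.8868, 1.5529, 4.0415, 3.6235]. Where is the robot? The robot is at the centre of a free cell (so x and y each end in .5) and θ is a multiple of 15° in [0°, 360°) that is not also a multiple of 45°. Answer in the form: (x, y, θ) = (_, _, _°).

(x, y, θ) = (6.5, 2.5, 330°)

The pose lattice has 34·16 = 544 candidates. Test each by forward raycasting.
  (5.5, 4.5, 300°): beam 2 = 0.5774 ≠ 1.7321 ✗
  (8.5, 4.5, 330°): beam 1 = 5.7956 ≠ 0.5176 ✗
  (8.5, 1.5, 240°): beam 2 = 2.8868 ≠ 1.7321 ✗
  (1.5, 5.5, 330°): beam 2 = 1.0000 ≠ 1.7321 ✗
  …
  (6.5, 2.5, 330°): r_1=0.5176, r_2=1.7321, r_3=1.5529, r_4=2.8868, r_5=1.5529, r_6=4.0415, r_7=3.6235 — all match ✓
Only this pose fits every beam.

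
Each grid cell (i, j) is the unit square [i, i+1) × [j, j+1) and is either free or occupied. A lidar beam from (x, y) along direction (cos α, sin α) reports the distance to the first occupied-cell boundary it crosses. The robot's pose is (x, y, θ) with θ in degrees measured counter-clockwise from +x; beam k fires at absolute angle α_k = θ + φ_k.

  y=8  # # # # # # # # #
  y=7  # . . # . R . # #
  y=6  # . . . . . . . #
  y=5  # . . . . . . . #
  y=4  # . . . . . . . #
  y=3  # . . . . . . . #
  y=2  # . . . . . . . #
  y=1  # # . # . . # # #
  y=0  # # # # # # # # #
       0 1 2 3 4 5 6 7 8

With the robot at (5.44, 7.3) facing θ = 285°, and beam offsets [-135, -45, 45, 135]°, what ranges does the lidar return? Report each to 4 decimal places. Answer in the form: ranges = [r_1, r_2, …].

beam 1: φ=-135°, α=150°
  direction (-0.8660, 0.5000); cell (5,7); t to first gridline: x 0.5081, y 1.4000 (then +1.1547 / +2.0000)
    (4,7) via x @ 0.5081
    (4,8) via y @ 1.4000  # hit
  → r_1 = 1.4000
beam 2: φ=-45°, α=240°
  direction (-0.5000, -0.8660); cell (5,7); t to first gridline: x 0.8800, y 0.3464 (then +2.0000 / +1.1547)
    (5,6) via y @ 0.3464
    (4,6) via x @ 0.8800
    (4,5) via y @ 1.5011
    (4,4) via y @ 2.6558
    (3,4) via x @ 2.8800
    (3,3) via y @ 3.8105
    (2,3) via x @ 4.8800
    (2,2) via y @ 4.9652
    (2,1) via y @ 6.1199
    (1,1) via x @ 6.8800  # hit
  → r_2 = 6.8800
beam 3: φ=45°, α=330°
  direction (0.8660, -0.5000); cell (5,7); t to first gridline: x 0.6466, y 0.6000 (then +1.1547 / +2.0000)
    (5,6) via y @ 0.6000
    (6,6) via x @ 0.6466
    (7,6) via x @ 1.8013
    (7,5) via y @ 2.6000
    (8,5) via x @ 2.9560  # hit
  → r_3 = 2.9560
beam 4: φ=135°, α=60°
  direction (0.5000, 0.8660); cell (5,7); t to first gridline: x 1.1200, y 0.8083 (then +2.0000 / +1.1547)
    (5,8) via y @ 0.8083  # hit
  → r_4 = 0.8083

ranges = [1.4000, 6.8800, 2.9560, 0.8083]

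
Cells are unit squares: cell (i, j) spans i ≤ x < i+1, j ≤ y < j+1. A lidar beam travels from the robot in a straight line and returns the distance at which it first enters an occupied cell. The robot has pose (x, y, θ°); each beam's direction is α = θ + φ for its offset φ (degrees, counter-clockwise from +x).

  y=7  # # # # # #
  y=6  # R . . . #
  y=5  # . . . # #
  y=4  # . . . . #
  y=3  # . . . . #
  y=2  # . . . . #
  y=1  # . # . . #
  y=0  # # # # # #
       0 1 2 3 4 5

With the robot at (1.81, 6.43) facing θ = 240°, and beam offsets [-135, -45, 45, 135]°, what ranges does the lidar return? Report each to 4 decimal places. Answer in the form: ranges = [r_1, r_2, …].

ranges = [0.5901, 0.8386, 4.5863, 2.2023]

beam 1: φ=-135°, α=105°
  d=(-0.2588,0.9659)  start (1,6)  tX=3.1296 tY=0.5901  stride 1/|dx|=3.8637 1/|dy|=1.0353
    cross y-line → (1,7), t=0.5901 (wall)
  → r_1 = 0.5901
beam 2: φ=-45°, α=195°
  d=(-0.9659,-0.2588)  start (1,6)  tX=0.8386 tY=1.6614  stride 1/|dx|=1.0353 1/|dy|=3.8637
    cross x-line → (0,6), t=0.8386 (wall)
  → r_2 = 0.8386
beam 3: φ=45°, α=285°
  d=(0.2588,-0.9659)  start (1,6)  tX=0.7341 tY=0.4452  stride 1/|dx|=3.8637 1/|dy|=1.0353
    cross y-line → (1,5), t=0.4452
    cross x-line → (2,5), t=0.7341
    cross y-line → (2,4), t=1.4804
    cross y-line → (2,3), t=2.5157
    cross y-line → (2,2), t=3.5510
    cross y-line → (2,1), t=4.5863 (wall)
  → r_3 = 4.5863
beam 4: φ=135°, α=15°
  d=(0.9659,0.2588)  start (1,6)  tX=0.1967 tY=2.2023  stride 1/|dx|=1.0353 1/|dy|=3.8637
    cross x-line → (2,6), t=0.1967
    cross x-line → (3,6), t=1.2320
    cross y-line → (3,7), t=2.2023 (wall)
  → r_4 = 2.2023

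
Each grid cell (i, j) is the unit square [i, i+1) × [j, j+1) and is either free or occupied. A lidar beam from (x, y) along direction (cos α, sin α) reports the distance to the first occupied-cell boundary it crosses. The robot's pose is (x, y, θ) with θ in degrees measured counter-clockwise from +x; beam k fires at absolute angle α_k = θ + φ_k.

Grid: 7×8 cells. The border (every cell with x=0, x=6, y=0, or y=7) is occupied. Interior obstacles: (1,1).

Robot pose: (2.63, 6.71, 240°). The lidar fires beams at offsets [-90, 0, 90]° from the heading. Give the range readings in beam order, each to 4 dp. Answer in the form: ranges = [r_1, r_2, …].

ranges = [0.5800, 3.2600, 3.8913]

beam 1: φ=-90°, α=150°
  dir = (cos 150°, sin 150°) = (-0.8660, 0.5000); from cell (2,6)
  next x-line at t=0.7275, next y-line at t=0.5800; Δt_x=1.1547, Δt_y=2.0000
    y: enter (2,7) at t=0.5800 ← occupied
  → r_1 = 0.5800
beam 2: φ=0°, α=240°
  dir = (cos 240°, sin 240°) = (-0.5000, -0.8660); from cell (2,6)
  next x-line at t=1.2600, next y-line at t=0.8198; Δt_x=2.0000, Δt_y=1.1547
    y: enter (2,5) at t=0.8198
    x: enter (1,5) at t=1.2600
    y: enter (1,4) at t=1.9745
    y: enter (1,3) at t=3.1292
    x: enter (0,3) at t=3.2600 ← occupied
  → r_2 = 3.2600
beam 3: φ=90°, α=330°
  dir = (cos 330°, sin 330°) = (0.8660, -0.5000); from cell (2,6)
  next x-line at t=0.4272, next y-line at t=1.4200; Δt_x=1.1547, Δt_y=2.0000
    x: enter (3,6) at t=0.4272
    y: enter (3,5) at t=1.4200
    x: enter (4,5) at t=1.5819
    x: enter (5,5) at t=2.7366
    y: enter (5,4) at t=3.4200
    x: enter (6,4) at t=3.8913 ← occupied
  → r_3 = 3.8913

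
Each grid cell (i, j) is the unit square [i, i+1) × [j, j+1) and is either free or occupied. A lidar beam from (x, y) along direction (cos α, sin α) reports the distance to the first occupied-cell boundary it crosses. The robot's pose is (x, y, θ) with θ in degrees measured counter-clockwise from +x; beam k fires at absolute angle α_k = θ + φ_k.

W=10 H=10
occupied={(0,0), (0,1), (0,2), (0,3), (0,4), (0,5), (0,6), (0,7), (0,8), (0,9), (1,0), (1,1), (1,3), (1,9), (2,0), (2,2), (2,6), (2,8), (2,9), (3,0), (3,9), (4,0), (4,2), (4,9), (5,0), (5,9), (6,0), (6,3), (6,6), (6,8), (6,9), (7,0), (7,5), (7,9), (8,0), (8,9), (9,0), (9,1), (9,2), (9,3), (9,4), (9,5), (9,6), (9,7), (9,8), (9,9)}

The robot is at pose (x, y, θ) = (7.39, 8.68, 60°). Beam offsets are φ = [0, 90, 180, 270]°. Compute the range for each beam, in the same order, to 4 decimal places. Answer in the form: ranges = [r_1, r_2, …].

ranges = [0.3695, 0.4503, 0.7800, 1.8591]

beam 1: φ=0°, α=60°
  cosα=0.5000 sinα=0.8660 | (7,8) | tMaxX 1.2200 tMaxY 0.3695 | tΔX 2.0000 tΔY 1.1547
    t=0.3695 [y] (7,9) — stop
  → r_1 = 0.3695
beam 2: φ=90°, α=150°
  cosα=-0.8660 sinα=0.5000 | (7,8) | tMaxX 0.4503 tMaxY 0.6400 | tΔX 1.1547 tΔY 2.0000
    t=0.4503 [x] (6,8) — stop
  → r_2 = 0.4503
beam 3: φ=180°, α=240°
  cosα=-0.5000 sinα=-0.8660 | (7,8) | tMaxX 0.7800 tMaxY 0.7852 | tΔX 2.0000 tΔY 1.1547
    t=0.7800 [x] (6,8) — stop
  → r_3 = 0.7800
beam 4: φ=270°, α=330°
  cosα=0.8660 sinα=-0.5000 | (7,8) | tMaxX 0.7044 tMaxY 1.3600 | tΔX 1.1547 tΔY 2.0000
    t=0.7044 [x] (8,8)
    t=1.3600 [y] (8,7)
    t=1.8591 [x] (9,7) — stop
  → r_4 = 1.8591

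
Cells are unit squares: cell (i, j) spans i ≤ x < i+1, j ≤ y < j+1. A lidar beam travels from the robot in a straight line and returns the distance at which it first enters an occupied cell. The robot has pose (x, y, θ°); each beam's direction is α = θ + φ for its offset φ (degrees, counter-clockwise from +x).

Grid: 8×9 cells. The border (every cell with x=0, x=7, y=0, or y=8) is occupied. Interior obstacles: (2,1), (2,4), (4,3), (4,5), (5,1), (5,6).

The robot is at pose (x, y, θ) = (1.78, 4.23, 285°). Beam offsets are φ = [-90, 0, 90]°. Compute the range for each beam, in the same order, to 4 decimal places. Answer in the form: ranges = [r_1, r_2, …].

beam 1: φ=-90°, α=195°
  cosα=-0.9659 sinα=-0.2588 | (1,4) | tMaxX 0.8075 tMaxY 0.8887 | tΔX 1.0353 tΔY 3.8637
    t=0.8075 [x] (0,4) — stop
  → r_1 = 0.8075
beam 2: φ=0°, α=285°
  cosα=0.2588 sinα=-0.9659 | (1,4) | tMaxX 0.8500 tMaxY 0.2381 | tΔX 3.8637 tΔY 1.0353
    t=0.2381 [y] (1,3)
    t=0.8500 [x] (2,3)
    t=1.2734 [y] (2,2)
    t=2.3087 [y] (2,1) — stop
  → r_2 = 2.3087
beam 3: φ=90°, α=15°
  cosα=0.9659 sinα=0.2588 | (1,4) | tMaxX 0.2278 tMaxY 2.9751 | tΔX 1.0353 tΔY 3.8637
    t=0.2278 [x] (2,4) — stop
  → r_3 = 0.2278

ranges = [0.8075, 2.3087, 0.2278]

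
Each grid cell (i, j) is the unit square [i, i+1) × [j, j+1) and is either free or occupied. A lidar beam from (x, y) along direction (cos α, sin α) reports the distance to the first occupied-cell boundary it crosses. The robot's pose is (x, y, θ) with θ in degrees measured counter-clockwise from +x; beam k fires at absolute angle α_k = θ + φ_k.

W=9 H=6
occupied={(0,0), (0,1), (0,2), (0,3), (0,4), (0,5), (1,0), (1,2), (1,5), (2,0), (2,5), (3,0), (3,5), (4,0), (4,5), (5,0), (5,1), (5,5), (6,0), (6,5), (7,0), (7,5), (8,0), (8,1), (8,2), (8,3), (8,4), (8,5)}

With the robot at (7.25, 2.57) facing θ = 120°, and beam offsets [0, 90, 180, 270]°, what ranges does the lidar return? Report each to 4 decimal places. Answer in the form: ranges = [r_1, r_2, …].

beam 1: φ=0°, α=120°
  cosα=-0.5000 sinα=0.8660 | (7,2) | tMaxX 0.5000 tMaxY 0.4965 | tΔX 2.0000 tΔY 1.1547
    t=0.4965 [y] (7,3)
    t=0.5000 [x] (6,3)
    t=1.6512 [y] (6,4)
    t=2.5000 [x] (5,4)
    t=2.8059 [y] (5,5) — stop
  → r_1 = 2.8059
beam 2: φ=90°, α=210°
  cosα=-0.8660 sinα=-0.5000 | (7,2) | tMaxX 0.2887 tMaxY 1.1400 | tΔX 1.1547 tΔY 2.0000
    t=0.2887 [x] (6,2)
    t=1.1400 [y] (6,1)
    t=1.4434 [x] (5,1) — stop
  → r_2 = 1.4434
beam 3: φ=180°, α=300°
  cosα=0.5000 sinα=-0.8660 | (7,2) | tMaxX 1.5000 tMaxY 0.6582 | tΔX 2.0000 tΔY 1.1547
    t=0.6582 [y] (7,1)
    t=1.5000 [x] (8,1) — stop
  → r_3 = 1.5000
beam 4: φ=270°, α=30°
  cosα=0.8660 sinα=0.5000 | (7,2) | tMaxX 0.8660 tMaxY 0.8600 | tΔX 1.1547 tΔY 2.0000
    t=0.8600 [y] (7,3)
    t=0.8660 [x] (8,3) — stop
  → r_4 = 0.8660

ranges = [2.8059, 1.4434, 1.5000, 0.8660]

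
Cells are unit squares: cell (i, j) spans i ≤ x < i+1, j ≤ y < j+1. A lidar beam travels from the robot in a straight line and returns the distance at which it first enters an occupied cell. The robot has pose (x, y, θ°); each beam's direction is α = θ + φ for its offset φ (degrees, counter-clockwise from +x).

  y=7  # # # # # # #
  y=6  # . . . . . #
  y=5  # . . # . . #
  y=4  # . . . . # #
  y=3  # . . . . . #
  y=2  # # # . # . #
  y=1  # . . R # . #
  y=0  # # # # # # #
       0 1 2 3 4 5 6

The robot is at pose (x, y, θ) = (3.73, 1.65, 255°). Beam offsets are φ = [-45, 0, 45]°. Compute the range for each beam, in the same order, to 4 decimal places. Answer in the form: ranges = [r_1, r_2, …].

ranges = [1.3000, 0.6729, 0.5400]

beam 1: φ=-45°, α=210°
  direction (-0.8660, -0.5000); cell (3,1); t to first gridline: x 0.8429, y 1.3000 (then +1.1547 / +2.0000)
    (2,1) via x @ 0.8429
    (2,0) via y @ 1.3000  # hit
  → r_1 = 1.3000
beam 2: φ=0°, α=255°
  direction (-0.2588, -0.9659); cell (3,1); t to first gridline: x 2.8205, y 0.6729 (then +3.8637 / +1.0353)
    (3,0) via y @ 0.6729  # hit
  → r_2 = 0.6729
beam 3: φ=45°, α=300°
  direction (0.5000, -0.8660); cell (3,1); t to first gridline: x 0.5400, y 0.7506 (then +2.0000 / +1.1547)
    (4,1) via x @ 0.5400  # hit
  → r_3 = 0.5400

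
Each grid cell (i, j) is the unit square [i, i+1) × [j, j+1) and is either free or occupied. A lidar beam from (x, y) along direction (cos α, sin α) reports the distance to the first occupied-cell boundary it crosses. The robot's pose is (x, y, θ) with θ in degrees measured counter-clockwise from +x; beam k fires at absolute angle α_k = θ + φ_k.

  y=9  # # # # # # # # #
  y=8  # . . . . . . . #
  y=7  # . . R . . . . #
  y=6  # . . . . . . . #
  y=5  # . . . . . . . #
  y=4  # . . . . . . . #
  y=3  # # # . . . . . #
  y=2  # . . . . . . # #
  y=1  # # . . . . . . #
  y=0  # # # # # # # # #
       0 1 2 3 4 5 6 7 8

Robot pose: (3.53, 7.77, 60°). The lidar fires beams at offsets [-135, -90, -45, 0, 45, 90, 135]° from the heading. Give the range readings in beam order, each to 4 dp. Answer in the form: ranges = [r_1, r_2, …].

beam 1: φ=-135°, α=285°
  d=(0.2588,-0.9659)  start (3,7)  tX=1.8159 tY=0.7972  stride 1/|dx|=3.8637 1/|dy|=1.0353
    cross y-line → (3,6), t=0.7972
    cross x-line → (4,6), t=1.8159
    cross y-line → (4,5), t=1.8324
    cross y-line → (4,4), t=2.8677
    cross y-line → (4,3), t=3.9030
    cross y-line → (4,2), t=4.9383
    cross x-line → (5,2), t=5.6796
    cross y-line → (5,1), t=5.9735
    cross y-line → (5,0), t=7.0088 (wall)
  → r_1 = 7.0088
beam 2: φ=-90°, α=330°
  d=(0.8660,-0.5000)  start (3,7)  tX=0.5427 tY=1.5400  stride 1/|dx|=1.1547 1/|dy|=2.0000
    cross x-line → (4,7), t=0.5427
    cross y-line → (4,6), t=1.5400
    cross x-line → (5,6), t=1.6974
    cross x-line → (6,6), t=2.8521
    cross y-line → (6,5), t=3.5400
    cross x-line → (7,5), t=4.0068
    cross x-line → (8,5), t=5.1615 (wall)
  → r_2 = 5.1615
beam 3: φ=-45°, α=15°
  d=(0.9659,0.2588)  start (3,7)  tX=0.4866 tY=0.8887  stride 1/|dx|=1.0353 1/|dy|=3.8637
    cross x-line → (4,7), t=0.4866
    cross y-line → (4,8), t=0.8887
    cross x-line → (5,8), t=1.5219
    cross x-line → (6,8), t=2.5571
    cross x-line → (7,8), t=3.5924
    cross x-line → (8,8), t=4.6277 (wall)
  → r_3 = 4.6277
beam 4: φ=0°, α=60°
  d=(0.5000,0.8660)  start (3,7)  tX=0.9400 tY=0.2656  stride 1/|dx|=2.0000 1/|dy|=1.1547
    cross y-line → (3,8), t=0.2656
    cross x-line → (4,8), t=0.9400
    cross y-line → (4,9), t=1.4203 (wall)
  → r_4 = 1.4203
beam 5: φ=45°, α=105°
  d=(-0.2588,0.9659)  start (3,7)  tX=2.0478 tY=0.2381  stride 1/|dx|=3.8637 1/|dy|=1.0353
    cross y-line → (3,8), t=0.2381
    cross y-line → (3,9), t=1.2734 (wall)
  → r_5 = 1.2734
beam 6: φ=90°, α=150°
  d=(-0.8660,0.5000)  start (3,7)  tX=0.6120 tY=0.4600  stride 1/|dx|=1.1547 1/|dy|=2.0000
    cross y-line → (3,8), t=0.4600
    cross x-line → (2,8), t=0.6120
    cross x-line → (1,8), t=1.7667
    cross y-line → (1,9), t=2.4600 (wall)
  → r_6 = 2.4600
beam 7: φ=135°, α=195°
  d=(-0.9659,-0.2588)  start (3,7)  tX=0.5487 tY=2.9751  stride 1/|dx|=1.0353 1/|dy|=3.8637
    cross x-line → (2,7), t=0.5487
    cross x-line → (1,7), t=1.5840
    cross x-line → (0,7), t=2.6192 (wall)
  → r_7 = 2.6192

ranges = [7.0088, 5.1615, 4.6277, 1.4203, 1.2734, 2.4600, 2.6192]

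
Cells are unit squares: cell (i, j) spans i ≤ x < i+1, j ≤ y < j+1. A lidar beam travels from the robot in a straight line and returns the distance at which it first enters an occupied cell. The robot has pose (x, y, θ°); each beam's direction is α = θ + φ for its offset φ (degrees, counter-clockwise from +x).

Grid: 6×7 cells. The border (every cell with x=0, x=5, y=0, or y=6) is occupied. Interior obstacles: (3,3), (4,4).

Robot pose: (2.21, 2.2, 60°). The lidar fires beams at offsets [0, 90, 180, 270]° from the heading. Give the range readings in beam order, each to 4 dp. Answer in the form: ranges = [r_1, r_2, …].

ranges = [1.5800, 1.3972, 1.3856, 2.4000]

beam 1: φ=0°, α=60°
  dir = (cos 60°, sin 60°) = (0.5000, 0.8660); from cell (2,2)
  next x-line at t=1.5800, next y-line at t=0.9238; Δt_x=2.0000, Δt_y=1.1547
    y: enter (2,3) at t=0.9238
    x: enter (3,3) at t=1.5800 ← occupied
  → r_1 = 1.5800
beam 2: φ=90°, α=150°
  dir = (cos 150°, sin 150°) = (-0.8660, 0.5000); from cell (2,2)
  next x-line at t=0.2425, next y-line at t=1.6000; Δt_x=1.1547, Δt_y=2.0000
    x: enter (1,2) at t=0.2425
    x: enter (0,2) at t=1.3972 ← occupied
  → r_2 = 1.3972
beam 3: φ=180°, α=240°
  dir = (cos 240°, sin 240°) = (-0.5000, -0.8660); from cell (2,2)
  next x-line at t=0.4200, next y-line at t=0.2309; Δt_x=2.0000, Δt_y=1.1547
    y: enter (2,1) at t=0.2309
    x: enter (1,1) at t=0.4200
    y: enter (1,0) at t=1.3856 ← occupied
  → r_3 = 1.3856
beam 4: φ=270°, α=330°
  dir = (cos 330°, sin 330°) = (0.8660, -0.5000); from cell (2,2)
  next x-line at t=0.9122, next y-line at t=0.4000; Δt_x=1.1547, Δt_y=2.0000
    y: enter (2,1) at t=0.4000
    x: enter (3,1) at t=0.9122
    x: enter (4,1) at t=2.0669
    y: enter (4,0) at t=2.4000 ← occupied
  → r_4 = 2.4000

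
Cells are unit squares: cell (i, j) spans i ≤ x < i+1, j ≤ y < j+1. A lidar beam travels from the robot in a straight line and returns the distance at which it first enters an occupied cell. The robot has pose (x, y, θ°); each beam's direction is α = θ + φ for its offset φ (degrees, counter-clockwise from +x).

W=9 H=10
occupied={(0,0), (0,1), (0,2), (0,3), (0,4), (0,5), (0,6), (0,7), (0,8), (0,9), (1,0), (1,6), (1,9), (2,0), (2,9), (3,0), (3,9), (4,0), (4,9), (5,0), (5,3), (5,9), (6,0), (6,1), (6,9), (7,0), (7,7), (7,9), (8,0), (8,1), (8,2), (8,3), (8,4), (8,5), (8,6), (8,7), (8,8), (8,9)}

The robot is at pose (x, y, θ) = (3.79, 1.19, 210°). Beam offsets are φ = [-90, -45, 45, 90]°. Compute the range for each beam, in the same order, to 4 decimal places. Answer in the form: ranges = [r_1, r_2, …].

beam 1: φ=-90°, α=120°
  d=(-0.5000,0.8660)  start (3,1)  tX=1.5800 tY=0.9353  stride 1/|dx|=2.0000 1/|dy|=1.1547
    cross y-line → (3,2), t=0.9353
    cross x-line → (2,2), t=1.5800
    cross y-line → (2,3), t=2.0900
    cross y-line → (2,4), t=3.2447
    cross x-line → (1,4), t=3.5800
    cross y-line → (1,5), t=4.3994
    cross y-line → (1,6), t=5.5541 (wall)
  → r_1 = 5.5541
beam 2: φ=-45°, α=165°
  d=(-0.9659,0.2588)  start (3,1)  tX=0.8179 tY=3.1296  stride 1/|dx|=1.0353 1/|dy|=3.8637
    cross x-line → (2,1), t=0.8179
    cross x-line → (1,1), t=1.8531
    cross x-line → (0,1), t=2.8884 (wall)
  → r_2 = 2.8884
beam 3: φ=45°, α=255°
  d=(-0.2588,-0.9659)  start (3,1)  tX=3.0523 tY=0.1967  stride 1/|dx|=3.8637 1/|dy|=1.0353
    cross y-line → (3,0), t=0.1967 (wall)
  → r_3 = 0.1967
beam 4: φ=90°, α=300°
  d=(0.5000,-0.8660)  start (3,1)  tX=0.4200 tY=0.2194  stride 1/|dx|=2.0000 1/|dy|=1.1547
    cross y-line → (3,0), t=0.2194 (wall)
  → r_4 = 0.2194

ranges = [5.5541, 2.8884, 0.1967, 0.2194]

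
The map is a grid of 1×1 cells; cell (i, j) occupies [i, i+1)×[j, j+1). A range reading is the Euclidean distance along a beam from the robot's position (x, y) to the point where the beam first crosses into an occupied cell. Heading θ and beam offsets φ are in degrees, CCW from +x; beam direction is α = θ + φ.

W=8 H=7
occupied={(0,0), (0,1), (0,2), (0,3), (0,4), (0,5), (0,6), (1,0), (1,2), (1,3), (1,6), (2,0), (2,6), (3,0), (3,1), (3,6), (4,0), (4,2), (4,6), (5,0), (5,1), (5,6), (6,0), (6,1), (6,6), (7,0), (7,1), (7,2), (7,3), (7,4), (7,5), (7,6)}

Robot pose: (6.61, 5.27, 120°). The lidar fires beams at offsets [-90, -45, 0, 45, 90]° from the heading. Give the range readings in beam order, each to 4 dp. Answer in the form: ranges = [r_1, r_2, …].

beam 1: φ=-90°, α=30°
  dir = (cos 30°, sin 30°) = (0.8660, 0.5000); from cell (6,5)
  next x-line at t=0.4503, next y-line at t=1.4600; Δt_x=1.1547, Δt_y=2.0000
    x: enter (7,5) at t=0.4503 ← occupied
  → r_1 = 0.4503
beam 2: φ=-45°, α=75°
  dir = (cos 75°, sin 75°) = (0.2588, 0.9659); from cell (6,5)
  next x-line at t=1.5068, next y-line at t=0.7558; Δt_x=3.8637, Δt_y=1.0353
    y: enter (6,6) at t=0.7558 ← occupied
  → r_2 = 0.7558
beam 3: φ=0°, α=120°
  dir = (cos 120°, sin 120°) = (-0.5000, 0.8660); from cell (6,5)
  next x-line at t=1.2200, next y-line at t=0.8429; Δt_x=2.0000, Δt_y=1.1547
    y: enter (6,6) at t=0.8429 ← occupied
  → r_3 = 0.8429
beam 4: φ=45°, α=165°
  dir = (cos 165°, sin 165°) = (-0.9659, 0.2588); from cell (6,5)
  next x-line at t=0.6315, next y-line at t=2.8205; Δt_x=1.0353, Δt_y=3.8637
    x: enter (5,5) at t=0.6315
    x: enter (4,5) at t=1.6668
    x: enter (3,5) at t=2.7021
    y: enter (3,6) at t=2.8205 ← occupied
  → r_4 = 2.8205
beam 5: φ=90°, α=210°
  dir = (cos 210°, sin 210°) = (-0.8660, -0.5000); from cell (6,5)
  next x-line at t=0.7044, next y-line at t=0.5400; Δt_x=1.1547, Δt_y=2.0000
    y: enter (6,4) at t=0.5400
    x: enter (5,4) at t=0.7044
    x: enter (4,4) at t=1.8591
    y: enter (4,3) at t=2.5400
    x: enter (3,3) at t=3.0138
    x: enter (2,3) at t=4.1685
    y: enter (2,2) at t=4.5400
    x: enter (1,2) at t=5.3232 ← occupied
  → r_5 = 5.3232

ranges = [0.4503, 0.7558, 0.8429, 2.8205, 5.3232]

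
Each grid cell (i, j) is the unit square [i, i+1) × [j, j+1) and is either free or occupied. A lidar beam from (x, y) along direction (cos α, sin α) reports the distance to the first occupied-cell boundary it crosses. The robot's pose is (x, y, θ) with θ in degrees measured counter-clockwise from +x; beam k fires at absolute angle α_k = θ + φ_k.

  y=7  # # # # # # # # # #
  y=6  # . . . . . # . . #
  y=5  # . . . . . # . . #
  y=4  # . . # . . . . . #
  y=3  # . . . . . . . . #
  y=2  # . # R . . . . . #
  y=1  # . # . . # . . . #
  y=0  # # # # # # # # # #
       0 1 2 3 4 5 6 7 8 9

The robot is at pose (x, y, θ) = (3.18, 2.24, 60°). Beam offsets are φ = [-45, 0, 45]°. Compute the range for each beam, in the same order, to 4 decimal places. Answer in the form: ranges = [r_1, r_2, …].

beam 1: φ=-45°, α=15°
  cosα=0.9659 sinα=0.2588 | (3,2) | tMaxX 0.8489 tMaxY 2.9364 | tΔX 1.0353 tΔY 3.8637
    t=0.8489 [x] (4,2)
    t=1.8842 [x] (5,2)
    t=2.9195 [x] (6,2)
    t=2.9364 [y] (6,3)
    t=3.9548 [x] (7,3)
    t=4.9900 [x] (8,3)
    t=6.0253 [x] (9,3) — stop
  → r_1 = 6.0253
beam 2: φ=0°, α=60°
  cosα=0.5000 sinα=0.8660 | (3,2) | tMaxX 1.6400 tMaxY 0.8776 | tΔX 2.0000 tΔY 1.1547
    t=0.8776 [y] (3,3)
    t=1.6400 [x] (4,3)
    t=2.0323 [y] (4,4)
    t=3.1870 [y] (4,5)
    t=3.6400 [x] (5,5)
    t=4.3417 [y] (5,6)
    t=5.4964 [y] (5,7) — stop
  → r_2 = 5.4964
beam 3: φ=45°, α=105°
  cosα=-0.2588 sinα=0.9659 | (3,2) | tMaxX 0.6955 tMaxY 0.7868 | tΔX 3.8637 tΔY 1.0353
    t=0.6955 [x] (2,2) — stop
  → r_3 = 0.6955

ranges = [6.0253, 5.4964, 0.6955]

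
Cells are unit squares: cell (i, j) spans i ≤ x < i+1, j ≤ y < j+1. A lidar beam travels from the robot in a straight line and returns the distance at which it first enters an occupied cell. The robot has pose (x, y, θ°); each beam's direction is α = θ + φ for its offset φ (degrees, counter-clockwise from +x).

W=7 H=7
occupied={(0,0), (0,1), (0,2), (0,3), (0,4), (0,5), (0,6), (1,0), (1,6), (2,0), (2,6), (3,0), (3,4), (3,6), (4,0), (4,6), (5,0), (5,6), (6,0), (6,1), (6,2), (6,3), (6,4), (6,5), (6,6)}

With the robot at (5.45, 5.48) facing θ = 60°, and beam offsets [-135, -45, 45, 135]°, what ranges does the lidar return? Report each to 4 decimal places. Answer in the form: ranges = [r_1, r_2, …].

beam 1: φ=-135°, α=285°
  cosα=0.2588 sinα=-0.9659 | (5,5) | tMaxX 2.1250 tMaxY 0.4969 | tΔX 3.8637 tΔY 1.0353
    t=0.4969 [y] (5,4)
    t=1.5322 [y] (5,3)
    t=2.1250 [x] (6,3) — stop
  → r_1 = 2.1250
beam 2: φ=-45°, α=15°
  cosα=0.9659 sinα=0.2588 | (5,5) | tMaxX 0.5694 tMaxY 2.0091 | tΔX 1.0353 tΔY 3.8637
    t=0.5694 [x] (6,5) — stop
  → r_2 = 0.5694
beam 3: φ=45°, α=105°
  cosα=-0.2588 sinα=0.9659 | (5,5) | tMaxX 1.7387 tMaxY 0.5383 | tΔX 3.8637 tΔY 1.0353
    t=0.5383 [y] (5,6) — stop
  → r_3 = 0.5383
beam 4: φ=135°, α=195°
  cosα=-0.9659 sinα=-0.2588 | (5,5) | tMaxX 0.4659 tMaxY 1.8546 | tΔX 1.0353 tΔY 3.8637
    t=0.4659 [x] (4,5)
    t=1.5012 [x] (3,5)
    t=1.8546 [y] (3,4) — stop
  → r_4 = 1.8546

ranges = [2.1250, 0.5694, 0.5383, 1.8546]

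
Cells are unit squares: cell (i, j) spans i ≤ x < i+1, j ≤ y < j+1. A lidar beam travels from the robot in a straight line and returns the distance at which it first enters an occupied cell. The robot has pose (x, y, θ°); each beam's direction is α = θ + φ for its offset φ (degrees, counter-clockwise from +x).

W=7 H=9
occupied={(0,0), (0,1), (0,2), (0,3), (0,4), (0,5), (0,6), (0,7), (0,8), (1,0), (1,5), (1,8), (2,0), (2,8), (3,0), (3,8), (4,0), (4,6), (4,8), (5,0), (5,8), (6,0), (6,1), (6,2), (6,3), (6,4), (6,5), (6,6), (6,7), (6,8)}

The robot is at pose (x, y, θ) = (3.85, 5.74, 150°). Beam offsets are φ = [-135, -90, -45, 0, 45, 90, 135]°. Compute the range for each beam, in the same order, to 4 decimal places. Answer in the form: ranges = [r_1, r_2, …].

ranges = [1.0046, 0.3002, 2.3397, 3.2909, 1.9153, 5.4733, 4.9072]

beam 1: φ=-135°, α=15°
  dir = (cos 15°, sin 15°) = (0.9659, 0.2588); from cell (3,5)
  next x-line at t=0.1553, next y-line at t=1.0046; Δt_x=1.0353, Δt_y=3.8637
    x: enter (4,5) at t=0.1553
    y: enter (4,6) at t=1.0046 ← occupied
  → r_1 = 1.0046
beam 2: φ=-90°, α=60°
  dir = (cos 60°, sin 60°) = (0.5000, 0.8660); from cell (3,5)
  next x-line at t=0.3000, next y-line at t=0.3002; Δt_x=2.0000, Δt_y=1.1547
    x: enter (4,5) at t=0.3000
    y: enter (4,6) at t=0.3002 ← occupied
  → r_2 = 0.3002
beam 3: φ=-45°, α=105°
  dir = (cos 105°, sin 105°) = (-0.2588, 0.9659); from cell (3,5)
  next x-line at t=3.2841, next y-line at t=0.2692; Δt_x=3.8637, Δt_y=1.0353
    y: enter (3,6) at t=0.2692
    y: enter (3,7) at t=1.3044
    y: enter (3,8) at t=2.3397 ← occupied
  → r_3 = 2.3397
beam 4: φ=0°, α=150°
  dir = (cos 150°, sin 150°) = (-0.8660, 0.5000); from cell (3,5)
  next x-line at t=0.9815, next y-line at t=0.5200; Δt_x=1.1547, Δt_y=2.0000
    y: enter (3,6) at t=0.5200
    x: enter (2,6) at t=0.9815
    x: enter (1,6) at t=2.1362
    y: enter (1,7) at t=2.5200
    x: enter (0,7) at t=3.2909 ← occupied
  → r_4 = 3.2909
beam 5: φ=45°, α=195°
  dir = (cos 195°, sin 195°) = (-0.9659, -0.2588); from cell (3,5)
  next x-line at t=0.8800, next y-line at t=2.8591; Δt_x=1.0353, Δt_y=3.8637
    x: enter (2,5) at t=0.8800
    x: enter (1,5) at t=1.9153 ← occupied
  → r_5 = 1.9153
beam 6: φ=90°, α=240°
  dir = (cos 240°, sin 240°) = (-0.5000, -0.8660); from cell (3,5)
  next x-line at t=1.7000, next y-line at t=0.8545; Δt_x=2.0000, Δt_y=1.1547
    y: enter (3,4) at t=0.8545
    x: enter (2,4) at t=1.7000
    y: enter (2,3) at t=2.0092
    y: enter (2,2) at t=3.1639
    x: enter (1,2) at t=3.7000
    y: enter (1,1) at t=4.3186
    y: enter (1,0) at t=5.4733 ← occupied
  → r_6 = 5.4733
beam 7: φ=135°, α=285°
  dir = (cos 285°, sin 285°) = (0.2588, -0.9659); from cell (3,5)
  next x-line at t=0.5796, next y-line at t=0.7661; Δt_x=3.8637, Δt_y=1.0353
    x: enter (4,5) at t=0.5796
    y: enter (4,4) at t=0.7661
    y: enter (4,3) at t=1.8014
    y: enter (4,2) at t=2.8367
    y: enter (4,1) at t=3.8719
    x: enter (5,1) at t=4.4433
    y: enter (5,0) at t=4.9072 ← occupied
  → r_7 = 4.9072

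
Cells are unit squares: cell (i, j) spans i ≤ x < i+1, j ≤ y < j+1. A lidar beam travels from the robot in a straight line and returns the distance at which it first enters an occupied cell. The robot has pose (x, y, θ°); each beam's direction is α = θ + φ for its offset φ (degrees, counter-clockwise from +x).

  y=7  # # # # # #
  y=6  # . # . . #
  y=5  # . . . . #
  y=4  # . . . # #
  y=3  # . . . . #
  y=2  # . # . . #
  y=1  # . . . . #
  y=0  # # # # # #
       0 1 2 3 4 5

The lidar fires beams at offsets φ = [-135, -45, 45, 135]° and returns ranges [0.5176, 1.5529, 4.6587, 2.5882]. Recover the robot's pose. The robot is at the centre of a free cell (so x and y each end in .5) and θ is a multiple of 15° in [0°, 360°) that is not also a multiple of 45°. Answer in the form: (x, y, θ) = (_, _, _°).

(x, y, θ) = (2.5, 5.5, 240°)

The pose lattice has 21·16 = 336 candidates. Test each by forward raycasting.
  (1.5, 1.5, 210°): beam 1 = 4.6587 ≠ 0.5176 ✗
  (4.5, 5.5, 240°): beam 1 = 1.5529 ≠ 0.5176 ✗
  (3.5, 6.5, 300°): beam 2 = 3.6235 ≠ 1.5529 ✗
  …
  (2.5, 5.5, 240°): r_1=0.5176, r_2=1.5529, r_3=4.6587, r_4=2.5882 — all match ✓
Only this pose fits every beam.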